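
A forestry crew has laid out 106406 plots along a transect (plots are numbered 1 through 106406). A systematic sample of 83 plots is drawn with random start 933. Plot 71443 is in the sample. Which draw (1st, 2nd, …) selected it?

56

k = 106406/83 = 1282
position = (71443 − 933)/1282 + 1 = 70510/1282 + 1 = 55 + 1 = 56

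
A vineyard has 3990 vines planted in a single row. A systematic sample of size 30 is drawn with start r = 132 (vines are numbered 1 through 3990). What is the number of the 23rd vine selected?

3058

k = 3990/30 = 133
23rd selection = r + (23−1)·k = 132 + 22×133 = 132 + 2926 = 3058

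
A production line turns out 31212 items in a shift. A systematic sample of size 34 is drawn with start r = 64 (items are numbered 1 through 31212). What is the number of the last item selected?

k = 31212/34 = 918
34th selection = r + (34−1)·k = 64 + 33×918 = 64 + 30294 = 30358

30358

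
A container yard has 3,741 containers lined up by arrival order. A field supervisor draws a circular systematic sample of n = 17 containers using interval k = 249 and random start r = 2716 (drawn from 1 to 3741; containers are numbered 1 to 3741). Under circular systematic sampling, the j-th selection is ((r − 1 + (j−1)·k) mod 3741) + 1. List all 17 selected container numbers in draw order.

Selection 1: 2716
Selection 2: 2716 + 249 = 2965
Selection 3: 2965 + 249 = 3214
Selection 4: 3214 + 249 = 3463
Selection 5: 3463 + 249 = 3712
Selection 6: 3712 + 249 = 3961 → 3961 − 3741 = 220
Selection 7: 220 + 249 = 469
Selection 8: 469 + 249 = 718
Selection 9: 718 + 249 = 967
Selection 10: 967 + 249 = 1216
Selection 11: 1216 + 249 = 1465
Selection 12: 1465 + 249 = 1714
Selection 13: 1714 + 249 = 1963
Selection 14: 1963 + 249 = 2212
Selection 15: 2212 + 249 = 2461
Selection 16: 2461 + 249 = 2710
Selection 17: 2710 + 249 = 2959

2716, 2965, 3214, 3463, 3712, 220, 469, 718, 967, 1216, 1465, 1714, 1963, 2212, 2461, 2710, 2959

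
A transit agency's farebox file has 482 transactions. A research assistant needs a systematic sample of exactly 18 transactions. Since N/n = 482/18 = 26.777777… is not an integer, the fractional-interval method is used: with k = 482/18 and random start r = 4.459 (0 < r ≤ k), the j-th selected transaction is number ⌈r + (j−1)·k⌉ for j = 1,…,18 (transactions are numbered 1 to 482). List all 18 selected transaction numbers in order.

j=1: r + 0k = 4.459 → ⌈·⌉ = 5
j=2: r + 1k = 31.236777… → ⌈·⌉ = 32
j=3: r + 2k = 58.014555… → ⌈·⌉ = 59
j=4: r + 3k = 84.792333… → ⌈·⌉ = 85
j=5: r + 4k = 111.570111… → ⌈·⌉ = 112
j=6: r + 5k = 138.347888… → ⌈·⌉ = 139
j=7: r + 6k = 165.125666… → ⌈·⌉ = 166
j=8: r + 7k = 191.903444… → ⌈·⌉ = 192
j=9: r + 8k = 218.681222… → ⌈·⌉ = 219
j=10: r + 9k = 245.459 → ⌈·⌉ = 246
j=11: r + 10k = 272.236777… → ⌈·⌉ = 273
j=12: r + 11k = 299.014555… → ⌈·⌉ = 300
j=13: r + 12k = 325.792333… → ⌈·⌉ = 326
j=14: r + 13k = 352.570111… → ⌈·⌉ = 353
j=15: r + 14k = 379.347888… → ⌈·⌉ = 380
j=16: r + 15k = 406.125666… → ⌈·⌉ = 407
j=17: r + 16k = 432.903444… → ⌈·⌉ = 433
j=18: r + 17k = 459.681222… → ⌈·⌉ = 460

5, 32, 59, 85, 112, 139, 166, 192, 219, 246, 273, 300, 326, 353, 380, 407, 433, 460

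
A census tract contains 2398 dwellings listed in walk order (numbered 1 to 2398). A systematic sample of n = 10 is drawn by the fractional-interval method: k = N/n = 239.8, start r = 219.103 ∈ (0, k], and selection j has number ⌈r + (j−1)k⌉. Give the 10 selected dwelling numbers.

j=1: r + 0k = 219.103 → ⌈·⌉ = 220
j=2: r + 1k = 458.903 → ⌈·⌉ = 459
j=3: r + 2k = 698.703 → ⌈·⌉ = 699
j=4: r + 3k = 938.503 → ⌈·⌉ = 939
j=5: r + 4k = 1178.303 → ⌈·⌉ = 1179
j=6: r + 5k = 1418.103 → ⌈·⌉ = 1419
j=7: r + 6k = 1657.903 → ⌈·⌉ = 1658
j=8: r + 7k = 1897.703 → ⌈·⌉ = 1898
j=9: r + 8k = 2137.503 → ⌈·⌉ = 2138
j=10: r + 9k = 2377.303 → ⌈·⌉ = 2378

220, 459, 699, 939, 1179, 1419, 1658, 1898, 2138, 2378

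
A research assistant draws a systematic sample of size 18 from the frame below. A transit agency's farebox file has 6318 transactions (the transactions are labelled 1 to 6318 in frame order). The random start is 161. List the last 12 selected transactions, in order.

2267, 2618, 2969, 3320, 3671, 4022, 4373, 4724, 5075, 5426, 5777, 6128

k = N/n = 6318/18 = 351
7th selection = 161 + 6×351 = 2267
8th: 2267 + 351 = 2618
9th: 2618 + 351 = 2969
10th: 2969 + 351 = 3320
11th: 3320 + 351 = 3671
12th: 3671 + 351 = 4022
13th: 4022 + 351 = 4373
14th: 4373 + 351 = 4724
15th: 4724 + 351 = 5075
16th: 5075 + 351 = 5426
17th: 5426 + 351 = 5777
18th: 5777 + 351 = 6128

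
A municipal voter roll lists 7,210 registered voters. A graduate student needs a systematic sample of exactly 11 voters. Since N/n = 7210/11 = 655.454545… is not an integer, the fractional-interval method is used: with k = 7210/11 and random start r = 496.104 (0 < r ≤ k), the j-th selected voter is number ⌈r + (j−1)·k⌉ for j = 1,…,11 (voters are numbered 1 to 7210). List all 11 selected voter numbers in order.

j=1: r + 0k = 496.104 → ⌈·⌉ = 497
j=2: r + 1k = 1151.558545… → ⌈·⌉ = 1152
j=3: r + 2k = 1807.013090… → ⌈·⌉ = 1808
j=4: r + 3k = 2462.467636… → ⌈·⌉ = 2463
j=5: r + 4k = 3117.922181… → ⌈·⌉ = 3118
j=6: r + 5k = 3773.376727… → ⌈·⌉ = 3774
j=7: r + 6k = 4428.831272… → ⌈·⌉ = 4429
j=8: r + 7k = 5084.285818… → ⌈·⌉ = 5085
j=9: r + 8k = 5739.740363… → ⌈·⌉ = 5740
j=10: r + 9k = 6395.194909… → ⌈·⌉ = 6396
j=11: r + 10k = 7050.649454… → ⌈·⌉ = 7051

497, 1152, 1808, 2463, 3118, 3774, 4429, 5085, 5740, 6396, 7051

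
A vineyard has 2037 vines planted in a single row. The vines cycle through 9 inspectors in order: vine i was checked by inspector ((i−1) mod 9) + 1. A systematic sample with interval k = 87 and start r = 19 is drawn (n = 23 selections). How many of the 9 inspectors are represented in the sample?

3

Consecutive selections differ by k = 87, so their inspector numbers differ by 87 mod 9 = 6.
gcd(87, 9) = 3, so the sample visits 9/3 = 3 distinct residues mod 9.
Start 19 is inspector 1; the inspectors hit are 1, 4, 7.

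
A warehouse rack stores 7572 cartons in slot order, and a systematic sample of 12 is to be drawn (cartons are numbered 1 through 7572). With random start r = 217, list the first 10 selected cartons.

217, 848, 1479, 2110, 2741, 3372, 4003, 4634, 5265, 5896

k = N/n = 7572/12 = 631
carton 1: 217
carton 2: 217 + 631 = 848
carton 3: 848 + 631 = 1479
carton 4: 1479 + 631 = 2110
carton 5: 2110 + 631 = 2741
carton 6: 2741 + 631 = 3372
carton 7: 3372 + 631 = 4003
carton 8: 4003 + 631 = 4634
carton 9: 4634 + 631 = 5265
carton 10: 5265 + 631 = 5896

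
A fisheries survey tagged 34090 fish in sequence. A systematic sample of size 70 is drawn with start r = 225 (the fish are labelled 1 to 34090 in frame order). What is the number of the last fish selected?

k = 34090/70 = 487
70th selection = r + (70−1)·k = 225 + 69×487 = 225 + 33603 = 33828

33828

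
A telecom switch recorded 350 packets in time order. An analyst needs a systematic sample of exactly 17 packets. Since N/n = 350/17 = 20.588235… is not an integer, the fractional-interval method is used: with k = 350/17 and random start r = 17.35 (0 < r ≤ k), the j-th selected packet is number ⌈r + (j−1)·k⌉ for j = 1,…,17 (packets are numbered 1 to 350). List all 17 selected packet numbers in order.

18, 38, 59, 80, 100, 121, 141, 162, 183, 203, 224, 244, 265, 285, 306, 327, 347

j=1: r + 0k = 17.35 → ⌈·⌉ = 18
j=2: r + 1k = 37.938235… → ⌈·⌉ = 38
j=3: r + 2k = 58.526470… → ⌈·⌉ = 59
j=4: r + 3k = 79.114705… → ⌈·⌉ = 80
j=5: r + 4k = 99.702941… → ⌈·⌉ = 100
j=6: r + 5k = 120.291176… → ⌈·⌉ = 121
j=7: r + 6k = 140.879411… → ⌈·⌉ = 141
j=8: r + 7k = 161.467647… → ⌈·⌉ = 162
j=9: r + 8k = 182.055882… → ⌈·⌉ = 183
j=10: r + 9k = 202.644117… → ⌈·⌉ = 203
j=11: r + 10k = 223.232352… → ⌈·⌉ = 224
j=12: r + 11k = 243.820588… → ⌈·⌉ = 244
j=13: r + 12k = 264.408823… → ⌈·⌉ = 265
j=14: r + 13k = 284.997058… → ⌈·⌉ = 285
j=15: r + 14k = 305.585294… → ⌈·⌉ = 306
j=16: r + 15k = 326.173529… → ⌈·⌉ = 327
j=17: r + 16k = 346.761764… → ⌈·⌉ = 347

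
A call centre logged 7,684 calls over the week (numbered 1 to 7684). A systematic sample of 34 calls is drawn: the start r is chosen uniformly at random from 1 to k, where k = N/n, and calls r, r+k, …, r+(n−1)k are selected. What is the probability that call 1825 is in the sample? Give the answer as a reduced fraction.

k = 7684/34 = 226.
Call 1825 is selected iff r ≡ 1825 (mod 226); exactly one such r in {1,…,226}.
Inclusion probability = 1/226.

1/226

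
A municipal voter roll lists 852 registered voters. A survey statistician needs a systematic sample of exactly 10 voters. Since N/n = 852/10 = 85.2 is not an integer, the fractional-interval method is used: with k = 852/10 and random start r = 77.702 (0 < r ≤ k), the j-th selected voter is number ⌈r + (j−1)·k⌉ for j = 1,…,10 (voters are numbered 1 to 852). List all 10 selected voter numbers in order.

j=1: r + 0k = 77.702 → ⌈·⌉ = 78
j=2: r + 1k = 162.902 → ⌈·⌉ = 163
j=3: r + 2k = 248.102 → ⌈·⌉ = 249
j=4: r + 3k = 333.302 → ⌈·⌉ = 334
j=5: r + 4k = 418.502 → ⌈·⌉ = 419
j=6: r + 5k = 503.702 → ⌈·⌉ = 504
j=7: r + 6k = 588.902 → ⌈·⌉ = 589
j=8: r + 7k = 674.102 → ⌈·⌉ = 675
j=9: r + 8k = 759.302 → ⌈·⌉ = 760
j=10: r + 9k = 844.502 → ⌈·⌉ = 845

78, 163, 249, 334, 419, 504, 589, 675, 760, 845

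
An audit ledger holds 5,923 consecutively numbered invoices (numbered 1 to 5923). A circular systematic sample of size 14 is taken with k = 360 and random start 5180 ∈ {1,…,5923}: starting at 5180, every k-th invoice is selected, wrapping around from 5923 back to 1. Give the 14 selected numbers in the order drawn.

5180, 5540, 5900, 337, 697, 1057, 1417, 1777, 2137, 2497, 2857, 3217, 3577, 3937

Selection 1: 5180
Selection 2: 5180 + 360 = 5540
Selection 3: 5540 + 360 = 5900
Selection 4: 5900 + 360 = 6260 → 6260 − 5923 = 337
Selection 5: 337 + 360 = 697
Selection 6: 697 + 360 = 1057
Selection 7: 1057 + 360 = 1417
Selection 8: 1417 + 360 = 1777
Selection 9: 1777 + 360 = 2137
Selection 10: 2137 + 360 = 2497
Selection 11: 2497 + 360 = 2857
Selection 12: 2857 + 360 = 3217
Selection 13: 3217 + 360 = 3577
Selection 14: 3577 + 360 = 3937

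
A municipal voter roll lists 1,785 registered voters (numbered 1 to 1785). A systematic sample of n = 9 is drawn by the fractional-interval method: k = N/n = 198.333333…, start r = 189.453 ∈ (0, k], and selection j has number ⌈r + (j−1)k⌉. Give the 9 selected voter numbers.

190, 388, 587, 785, 983, 1182, 1380, 1578, 1777

j=1: r + 0k = 189.453 → ⌈·⌉ = 190
j=2: r + 1k = 387.786333… → ⌈·⌉ = 388
j=3: r + 2k = 586.119666… → ⌈·⌉ = 587
j=4: r + 3k = 784.453 → ⌈·⌉ = 785
j=5: r + 4k = 982.786333… → ⌈·⌉ = 983
j=6: r + 5k = 1181.119666… → ⌈·⌉ = 1182
j=7: r + 6k = 1379.453 → ⌈·⌉ = 1380
j=8: r + 7k = 1577.786333… → ⌈·⌉ = 1578
j=9: r + 8k = 1776.119666… → ⌈·⌉ = 1777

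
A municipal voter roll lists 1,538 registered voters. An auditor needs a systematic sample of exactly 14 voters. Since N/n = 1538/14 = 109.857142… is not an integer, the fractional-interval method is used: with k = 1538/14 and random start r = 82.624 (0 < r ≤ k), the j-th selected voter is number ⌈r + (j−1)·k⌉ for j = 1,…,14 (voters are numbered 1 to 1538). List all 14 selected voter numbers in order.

83, 193, 303, 413, 523, 632, 742, 852, 962, 1072, 1182, 1292, 1401, 1511

j=1: r + 0k = 82.624 → ⌈·⌉ = 83
j=2: r + 1k = 192.481142… → ⌈·⌉ = 193
j=3: r + 2k = 302.338285… → ⌈·⌉ = 303
j=4: r + 3k = 412.195428… → ⌈·⌉ = 413
j=5: r + 4k = 522.052571… → ⌈·⌉ = 523
j=6: r + 5k = 631.909714… → ⌈·⌉ = 632
j=7: r + 6k = 741.766857… → ⌈·⌉ = 742
j=8: r + 7k = 851.624 → ⌈·⌉ = 852
j=9: r + 8k = 961.481142… → ⌈·⌉ = 962
j=10: r + 9k = 1071.338285… → ⌈·⌉ = 1072
j=11: r + 10k = 1181.195428… → ⌈·⌉ = 1182
j=12: r + 11k = 1291.052571… → ⌈·⌉ = 1292
j=13: r + 12k = 1400.909714… → ⌈·⌉ = 1401
j=14: r + 13k = 1510.766857… → ⌈·⌉ = 1511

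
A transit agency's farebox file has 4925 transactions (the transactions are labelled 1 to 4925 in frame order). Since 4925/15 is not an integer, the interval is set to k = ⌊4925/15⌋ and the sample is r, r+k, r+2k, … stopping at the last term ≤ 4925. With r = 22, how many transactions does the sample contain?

k = ⌊4925/15⌋ = 328
Achieved size = ⌊(4925 − 22)/328⌋ + 1 = ⌊4903/328⌋ + 1 = 14 + 1 = 15
(last selection: 22 + 14×328 = 4614 ≤ 4925; next would be 4942 > 4925)

15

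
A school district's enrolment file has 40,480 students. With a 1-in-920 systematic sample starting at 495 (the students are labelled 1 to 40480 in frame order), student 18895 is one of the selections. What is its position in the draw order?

21

k = 920
position = (18895 − 495)/920 + 1 = 18400/920 + 1 = 20 + 1 = 21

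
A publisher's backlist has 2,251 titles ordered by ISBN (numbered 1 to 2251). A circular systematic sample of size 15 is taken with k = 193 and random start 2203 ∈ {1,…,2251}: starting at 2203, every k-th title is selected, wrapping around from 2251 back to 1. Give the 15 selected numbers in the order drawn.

2203, 145, 338, 531, 724, 917, 1110, 1303, 1496, 1689, 1882, 2075, 17, 210, 403

Selection 1: 2203
Selection 2: 2203 + 193 = 2396 → 2396 − 2251 = 145
Selection 3: 145 + 193 = 338
Selection 4: 338 + 193 = 531
Selection 5: 531 + 193 = 724
Selection 6: 724 + 193 = 917
Selection 7: 917 + 193 = 1110
Selection 8: 1110 + 193 = 1303
Selection 9: 1303 + 193 = 1496
Selection 10: 1496 + 193 = 1689
Selection 11: 1689 + 193 = 1882
Selection 12: 1882 + 193 = 2075
Selection 13: 2075 + 193 = 2268 → 2268 − 2251 = 17
Selection 14: 17 + 193 = 210
Selection 15: 210 + 193 = 403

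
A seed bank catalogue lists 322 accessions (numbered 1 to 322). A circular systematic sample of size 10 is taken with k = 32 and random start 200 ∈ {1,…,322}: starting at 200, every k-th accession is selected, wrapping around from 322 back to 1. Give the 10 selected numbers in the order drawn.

Selection 1: 200
Selection 2: 200 + 32 = 232
Selection 3: 232 + 32 = 264
Selection 4: 264 + 32 = 296
Selection 5: 296 + 32 = 328 → 328 − 322 = 6
Selection 6: 6 + 32 = 38
Selection 7: 38 + 32 = 70
Selection 8: 70 + 32 = 102
Selection 9: 102 + 32 = 134
Selection 10: 134 + 32 = 166

200, 232, 264, 296, 6, 38, 70, 102, 134, 166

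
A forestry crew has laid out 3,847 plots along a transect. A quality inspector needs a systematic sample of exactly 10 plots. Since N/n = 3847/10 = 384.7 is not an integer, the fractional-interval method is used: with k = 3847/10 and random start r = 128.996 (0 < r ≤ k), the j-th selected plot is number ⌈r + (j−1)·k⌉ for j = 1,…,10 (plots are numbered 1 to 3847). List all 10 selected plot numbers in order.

129, 514, 899, 1284, 1668, 2053, 2438, 2822, 3207, 3592

j=1: r + 0k = 128.996 → ⌈·⌉ = 129
j=2: r + 1k = 513.696 → ⌈·⌉ = 514
j=3: r + 2k = 898.396 → ⌈·⌉ = 899
j=4: r + 3k = 1283.096 → ⌈·⌉ = 1284
j=5: r + 4k = 1667.796 → ⌈·⌉ = 1668
j=6: r + 5k = 2052.496 → ⌈·⌉ = 2053
j=7: r + 6k = 2437.196 → ⌈·⌉ = 2438
j=8: r + 7k = 2821.896 → ⌈·⌉ = 2822
j=9: r + 8k = 3206.596 → ⌈·⌉ = 3207
j=10: r + 9k = 3591.296 → ⌈·⌉ = 3592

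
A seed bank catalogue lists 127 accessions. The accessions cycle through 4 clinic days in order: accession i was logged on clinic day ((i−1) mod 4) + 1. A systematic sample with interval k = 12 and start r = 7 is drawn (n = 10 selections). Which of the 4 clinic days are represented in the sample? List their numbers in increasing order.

3

Consecutive selections differ by k = 12, so their clinic day numbers differ by 12 mod 4 = 0.
gcd(12, 4) = 4, so the sample visits 4/4 = 1 distinct residues mod 4.
Start 7 is clinic day 3; the clinic days hit are 3.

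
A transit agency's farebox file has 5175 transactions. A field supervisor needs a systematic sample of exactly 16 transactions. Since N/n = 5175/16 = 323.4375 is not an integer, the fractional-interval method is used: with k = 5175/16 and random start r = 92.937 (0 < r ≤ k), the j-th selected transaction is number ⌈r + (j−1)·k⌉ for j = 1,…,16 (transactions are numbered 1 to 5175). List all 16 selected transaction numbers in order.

j=1: r + 0k = 92.937 → ⌈·⌉ = 93
j=2: r + 1k = 416.3745 → ⌈·⌉ = 417
j=3: r + 2k = 739.812 → ⌈·⌉ = 740
j=4: r + 3k = 1063.2495 → ⌈·⌉ = 1064
j=5: r + 4k = 1386.687 → ⌈·⌉ = 1387
j=6: r + 5k = 1710.1245 → ⌈·⌉ = 1711
j=7: r + 6k = 2033.562 → ⌈·⌉ = 2034
j=8: r + 7k = 2356.9995 → ⌈·⌉ = 2357
j=9: r + 8k = 2680.437 → ⌈·⌉ = 2681
j=10: r + 9k = 3003.8745 → ⌈·⌉ = 3004
j=11: r + 10k = 3327.312 → ⌈·⌉ = 3328
j=12: r + 11k = 3650.7495 → ⌈·⌉ = 3651
j=13: r + 12k = 3974.187 → ⌈·⌉ = 3975
j=14: r + 13k = 4297.6245 → ⌈·⌉ = 4298
j=15: r + 14k = 4621.062 → ⌈·⌉ = 4622
j=16: r + 15k = 4944.4995 → ⌈·⌉ = 4945

93, 417, 740, 1064, 1387, 1711, 2034, 2357, 2681, 3004, 3328, 3651, 3975, 4298, 4622, 4945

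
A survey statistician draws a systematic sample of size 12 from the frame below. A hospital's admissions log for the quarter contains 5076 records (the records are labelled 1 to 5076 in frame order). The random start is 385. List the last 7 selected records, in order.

k = N/n = 5076/12 = 423
6th selection = 385 + 5×423 = 2500
7th: 2500 + 423 = 2923
8th: 2923 + 423 = 3346
9th: 3346 + 423 = 3769
10th: 3769 + 423 = 4192
11th: 4192 + 423 = 4615
12th: 4615 + 423 = 5038

2500, 2923, 3346, 3769, 4192, 4615, 5038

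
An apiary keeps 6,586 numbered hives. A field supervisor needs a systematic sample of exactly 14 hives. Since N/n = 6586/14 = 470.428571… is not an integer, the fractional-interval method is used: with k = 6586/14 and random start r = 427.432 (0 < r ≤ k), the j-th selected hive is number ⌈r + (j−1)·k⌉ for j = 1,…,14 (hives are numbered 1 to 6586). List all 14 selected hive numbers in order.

428, 898, 1369, 1839, 2310, 2780, 3251, 3721, 4191, 4662, 5132, 5603, 6073, 6544

j=1: r + 0k = 427.432 → ⌈·⌉ = 428
j=2: r + 1k = 897.860571… → ⌈·⌉ = 898
j=3: r + 2k = 1368.289142… → ⌈·⌉ = 1369
j=4: r + 3k = 1838.717714… → ⌈·⌉ = 1839
j=5: r + 4k = 2309.146285… → ⌈·⌉ = 2310
j=6: r + 5k = 2779.574857… → ⌈·⌉ = 2780
j=7: r + 6k = 3250.003428… → ⌈·⌉ = 3251
j=8: r + 7k = 3720.432 → ⌈·⌉ = 3721
j=9: r + 8k = 4190.860571… → ⌈·⌉ = 4191
j=10: r + 9k = 4661.289142… → ⌈·⌉ = 4662
j=11: r + 10k = 5131.717714… → ⌈·⌉ = 5132
j=12: r + 11k = 5602.146285… → ⌈·⌉ = 5603
j=13: r + 12k = 6072.574857… → ⌈·⌉ = 6073
j=14: r + 13k = 6543.003428… → ⌈·⌉ = 6544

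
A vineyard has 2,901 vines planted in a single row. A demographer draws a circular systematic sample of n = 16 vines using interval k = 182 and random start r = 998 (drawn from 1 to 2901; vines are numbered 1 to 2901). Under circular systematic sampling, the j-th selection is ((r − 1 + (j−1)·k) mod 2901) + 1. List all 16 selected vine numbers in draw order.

Selection 1: 998
Selection 2: 998 + 182 = 1180
Selection 3: 1180 + 182 = 1362
Selection 4: 1362 + 182 = 1544
Selection 5: 1544 + 182 = 1726
Selection 6: 1726 + 182 = 1908
Selection 7: 1908 + 182 = 2090
Selection 8: 2090 + 182 = 2272
Selection 9: 2272 + 182 = 2454
Selection 10: 2454 + 182 = 2636
Selection 11: 2636 + 182 = 2818
Selection 12: 2818 + 182 = 3000 → 3000 − 2901 = 99
Selection 13: 99 + 182 = 281
Selection 14: 281 + 182 = 463
Selection 15: 463 + 182 = 645
Selection 16: 645 + 182 = 827

998, 1180, 1362, 1544, 1726, 1908, 2090, 2272, 2454, 2636, 2818, 99, 281, 463, 645, 827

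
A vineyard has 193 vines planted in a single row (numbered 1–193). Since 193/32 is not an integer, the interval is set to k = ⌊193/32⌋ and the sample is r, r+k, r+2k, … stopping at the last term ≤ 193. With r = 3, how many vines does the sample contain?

k = ⌊193/32⌋ = 6
Achieved size = ⌊(193 − 3)/6⌋ + 1 = ⌊190/6⌋ + 1 = 31 + 1 = 32
(last selection: 3 + 31×6 = 189 ≤ 193; next would be 195 > 193)

32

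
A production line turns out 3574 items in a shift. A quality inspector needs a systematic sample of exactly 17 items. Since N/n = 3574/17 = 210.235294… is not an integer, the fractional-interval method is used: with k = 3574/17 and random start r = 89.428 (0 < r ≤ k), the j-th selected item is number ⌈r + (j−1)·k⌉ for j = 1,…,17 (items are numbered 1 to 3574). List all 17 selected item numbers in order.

j=1: r + 0k = 89.428 → ⌈·⌉ = 90
j=2: r + 1k = 299.663294… → ⌈·⌉ = 300
j=3: r + 2k = 509.898588… → ⌈·⌉ = 510
j=4: r + 3k = 720.133882… → ⌈·⌉ = 721
j=5: r + 4k = 930.369176… → ⌈·⌉ = 931
j=6: r + 5k = 1140.604470… → ⌈·⌉ = 1141
j=7: r + 6k = 1350.839764… → ⌈·⌉ = 1351
j=8: r + 7k = 1561.075058… → ⌈·⌉ = 1562
j=9: r + 8k = 1771.310352… → ⌈·⌉ = 1772
j=10: r + 9k = 1981.545647… → ⌈·⌉ = 1982
j=11: r + 10k = 2191.780941… → ⌈·⌉ = 2192
j=12: r + 11k = 2402.016235… → ⌈·⌉ = 2403
j=13: r + 12k = 2612.251529… → ⌈·⌉ = 2613
j=14: r + 13k = 2822.486823… → ⌈·⌉ = 2823
j=15: r + 14k = 3032.722117… → ⌈·⌉ = 3033
j=16: r + 15k = 3242.957411… → ⌈·⌉ = 3243
j=17: r + 16k = 3453.192705… → ⌈·⌉ = 3454

90, 300, 510, 721, 931, 1141, 1351, 1562, 1772, 1982, 2192, 2403, 2613, 2823, 3033, 3243, 3454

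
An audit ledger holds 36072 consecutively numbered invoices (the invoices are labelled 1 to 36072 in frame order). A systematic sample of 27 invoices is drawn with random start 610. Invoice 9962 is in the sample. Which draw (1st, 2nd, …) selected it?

k = 36072/27 = 1336
position = (9962 − 610)/1336 + 1 = 9352/1336 + 1 = 7 + 1 = 8

8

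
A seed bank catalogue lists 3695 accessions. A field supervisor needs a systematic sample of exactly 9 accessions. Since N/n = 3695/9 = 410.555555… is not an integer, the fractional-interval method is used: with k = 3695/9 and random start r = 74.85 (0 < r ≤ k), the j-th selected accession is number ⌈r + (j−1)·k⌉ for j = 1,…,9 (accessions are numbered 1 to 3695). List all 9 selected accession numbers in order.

75, 486, 896, 1307, 1718, 2128, 2539, 2949, 3360

j=1: r + 0k = 74.85 → ⌈·⌉ = 75
j=2: r + 1k = 485.405555… → ⌈·⌉ = 486
j=3: r + 2k = 895.961111… → ⌈·⌉ = 896
j=4: r + 3k = 1306.516666… → ⌈·⌉ = 1307
j=5: r + 4k = 1717.072222… → ⌈·⌉ = 1718
j=6: r + 5k = 2127.627777… → ⌈·⌉ = 2128
j=7: r + 6k = 2538.183333… → ⌈·⌉ = 2539
j=8: r + 7k = 2948.738888… → ⌈·⌉ = 2949
j=9: r + 8k = 3359.294444… → ⌈·⌉ = 3360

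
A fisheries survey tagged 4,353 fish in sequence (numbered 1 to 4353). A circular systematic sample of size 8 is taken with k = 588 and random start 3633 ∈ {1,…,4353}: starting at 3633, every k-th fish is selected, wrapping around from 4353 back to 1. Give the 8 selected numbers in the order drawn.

3633, 4221, 456, 1044, 1632, 2220, 2808, 3396

Selection 1: 3633
Selection 2: 3633 + 588 = 4221
Selection 3: 4221 + 588 = 4809 → 4809 − 4353 = 456
Selection 4: 456 + 588 = 1044
Selection 5: 1044 + 588 = 1632
Selection 6: 1632 + 588 = 2220
Selection 7: 2220 + 588 = 2808
Selection 8: 2808 + 588 = 3396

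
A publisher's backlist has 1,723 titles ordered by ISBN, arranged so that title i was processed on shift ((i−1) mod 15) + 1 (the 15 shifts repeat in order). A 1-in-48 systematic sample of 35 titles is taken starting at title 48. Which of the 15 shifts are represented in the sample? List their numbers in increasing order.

3, 6, 9, 12, 15

Consecutive selections differ by k = 48, so their shift numbers differ by 48 mod 15 = 3.
gcd(48, 15) = 3, so the sample visits 15/3 = 5 distinct residues mod 15.
Start 48 is shift 3; the shifts hit are 3, 6, 9, 12, 15.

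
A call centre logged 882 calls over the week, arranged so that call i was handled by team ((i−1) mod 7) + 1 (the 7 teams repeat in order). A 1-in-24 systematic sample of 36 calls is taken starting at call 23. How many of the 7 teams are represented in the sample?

7

Consecutive selections differ by k = 24, so their team numbers differ by 24 mod 7 = 3.
gcd(24, 7) = 1, so the sample visits 7/1 = 7 distinct residues mod 7.
Start 23 is team 2; the teams hit are 1, 2, 3, 4, 5, 6, 7.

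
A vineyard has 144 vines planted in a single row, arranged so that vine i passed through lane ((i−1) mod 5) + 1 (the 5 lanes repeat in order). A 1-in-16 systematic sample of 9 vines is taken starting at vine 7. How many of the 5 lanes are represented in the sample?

Consecutive selections differ by k = 16, so their lane numbers differ by 16 mod 5 = 1.
gcd(16, 5) = 1, so the sample visits 5/1 = 5 distinct residues mod 5.
Start 7 is lane 2; the lanes hit are 1, 2, 3, 4, 5.

5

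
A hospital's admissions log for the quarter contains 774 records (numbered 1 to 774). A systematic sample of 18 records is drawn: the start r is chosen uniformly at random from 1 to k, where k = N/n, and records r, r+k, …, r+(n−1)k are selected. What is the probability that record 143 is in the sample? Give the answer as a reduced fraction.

k = 774/18 = 43.
Record 143 is selected iff r ≡ 143 (mod 43); exactly one such r in {1,…,43}.
Inclusion probability = 1/43.

1/43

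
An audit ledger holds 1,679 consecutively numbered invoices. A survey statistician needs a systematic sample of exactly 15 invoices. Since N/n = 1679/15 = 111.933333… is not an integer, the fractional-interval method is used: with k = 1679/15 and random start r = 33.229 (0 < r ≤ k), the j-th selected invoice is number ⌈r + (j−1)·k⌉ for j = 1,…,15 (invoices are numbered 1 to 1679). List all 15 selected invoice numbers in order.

34, 146, 258, 370, 481, 593, 705, 817, 929, 1041, 1153, 1265, 1377, 1489, 1601

j=1: r + 0k = 33.229 → ⌈·⌉ = 34
j=2: r + 1k = 145.162333… → ⌈·⌉ = 146
j=3: r + 2k = 257.095666… → ⌈·⌉ = 258
j=4: r + 3k = 369.029 → ⌈·⌉ = 370
j=5: r + 4k = 480.962333… → ⌈·⌉ = 481
j=6: r + 5k = 592.895666… → ⌈·⌉ = 593
j=7: r + 6k = 704.829 → ⌈·⌉ = 705
j=8: r + 7k = 816.762333… → ⌈·⌉ = 817
j=9: r + 8k = 928.695666… → ⌈·⌉ = 929
j=10: r + 9k = 1040.629 → ⌈·⌉ = 1041
j=11: r + 10k = 1152.562333… → ⌈·⌉ = 1153
j=12: r + 11k = 1264.495666… → ⌈·⌉ = 1265
j=13: r + 12k = 1376.429 → ⌈·⌉ = 1377
j=14: r + 13k = 1488.362333… → ⌈·⌉ = 1489
j=15: r + 14k = 1600.295666… → ⌈·⌉ = 1601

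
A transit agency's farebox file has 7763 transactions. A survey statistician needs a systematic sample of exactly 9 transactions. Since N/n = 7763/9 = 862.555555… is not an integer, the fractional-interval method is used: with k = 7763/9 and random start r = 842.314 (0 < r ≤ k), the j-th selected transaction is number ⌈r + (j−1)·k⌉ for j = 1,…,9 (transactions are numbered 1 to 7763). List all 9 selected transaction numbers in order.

843, 1705, 2568, 3430, 4293, 5156, 6018, 6881, 7743

j=1: r + 0k = 842.314 → ⌈·⌉ = 843
j=2: r + 1k = 1704.869555… → ⌈·⌉ = 1705
j=3: r + 2k = 2567.425111… → ⌈·⌉ = 2568
j=4: r + 3k = 3429.980666… → ⌈·⌉ = 3430
j=5: r + 4k = 4292.536222… → ⌈·⌉ = 4293
j=6: r + 5k = 5155.091777… → ⌈·⌉ = 5156
j=7: r + 6k = 6017.647333… → ⌈·⌉ = 6018
j=8: r + 7k = 6880.202888… → ⌈·⌉ = 6881
j=9: r + 8k = 7742.758444… → ⌈·⌉ = 7743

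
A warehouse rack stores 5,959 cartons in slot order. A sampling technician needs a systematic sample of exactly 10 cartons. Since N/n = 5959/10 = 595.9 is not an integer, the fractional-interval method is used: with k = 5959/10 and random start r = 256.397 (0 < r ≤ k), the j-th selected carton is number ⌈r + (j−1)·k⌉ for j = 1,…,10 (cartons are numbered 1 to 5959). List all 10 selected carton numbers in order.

j=1: r + 0k = 256.397 → ⌈·⌉ = 257
j=2: r + 1k = 852.297 → ⌈·⌉ = 853
j=3: r + 2k = 1448.197 → ⌈·⌉ = 1449
j=4: r + 3k = 2044.097 → ⌈·⌉ = 2045
j=5: r + 4k = 2639.997 → ⌈·⌉ = 2640
j=6: r + 5k = 3235.897 → ⌈·⌉ = 3236
j=7: r + 6k = 3831.797 → ⌈·⌉ = 3832
j=8: r + 7k = 4427.697 → ⌈·⌉ = 4428
j=9: r + 8k = 5023.597 → ⌈·⌉ = 5024
j=10: r + 9k = 5619.497 → ⌈·⌉ = 5620

257, 853, 1449, 2045, 2640, 3236, 3832, 4428, 5024, 5620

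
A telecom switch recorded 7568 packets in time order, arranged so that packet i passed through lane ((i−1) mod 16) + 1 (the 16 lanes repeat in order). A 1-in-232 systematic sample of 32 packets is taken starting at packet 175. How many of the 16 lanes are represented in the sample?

2

Consecutive selections differ by k = 232, so their lane numbers differ by 232 mod 16 = 8.
gcd(232, 16) = 8, so the sample visits 16/8 = 2 distinct residues mod 16.
Start 175 is lane 15; the lanes hit are 7, 15.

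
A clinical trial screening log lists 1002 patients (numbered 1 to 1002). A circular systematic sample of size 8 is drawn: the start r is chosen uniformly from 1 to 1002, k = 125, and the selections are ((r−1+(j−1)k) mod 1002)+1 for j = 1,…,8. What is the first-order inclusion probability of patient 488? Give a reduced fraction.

For each position j, as r ranges over 1…1002 the j-th selection hits every patient exactly once, so patient 488 is selected for exactly 8 of the 1002 starts.
Inclusion probability = 8/1002 = 4/501.

4/501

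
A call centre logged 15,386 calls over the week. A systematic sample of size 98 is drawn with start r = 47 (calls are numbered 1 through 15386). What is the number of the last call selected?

k = 15386/98 = 157
98th selection = r + (98−1)·k = 47 + 97×157 = 47 + 15229 = 15276

15276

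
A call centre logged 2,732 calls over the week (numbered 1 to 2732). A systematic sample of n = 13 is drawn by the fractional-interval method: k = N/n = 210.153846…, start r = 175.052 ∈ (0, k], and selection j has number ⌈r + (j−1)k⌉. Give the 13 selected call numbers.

j=1: r + 0k = 175.052 → ⌈·⌉ = 176
j=2: r + 1k = 385.205846… → ⌈·⌉ = 386
j=3: r + 2k = 595.359692… → ⌈·⌉ = 596
j=4: r + 3k = 805.513538… → ⌈·⌉ = 806
j=5: r + 4k = 1015.667384… → ⌈·⌉ = 1016
j=6: r + 5k = 1225.821230… → ⌈·⌉ = 1226
j=7: r + 6k = 1435.975076… → ⌈·⌉ = 1436
j=8: r + 7k = 1646.128923… → ⌈·⌉ = 1647
j=9: r + 8k = 1856.282769… → ⌈·⌉ = 1857
j=10: r + 9k = 2066.436615… → ⌈·⌉ = 2067
j=11: r + 10k = 2276.590461… → ⌈·⌉ = 2277
j=12: r + 11k = 2486.744307… → ⌈·⌉ = 2487
j=13: r + 12k = 2696.898153… → ⌈·⌉ = 2697

176, 386, 596, 806, 1016, 1226, 1436, 1647, 1857, 2067, 2277, 2487, 2697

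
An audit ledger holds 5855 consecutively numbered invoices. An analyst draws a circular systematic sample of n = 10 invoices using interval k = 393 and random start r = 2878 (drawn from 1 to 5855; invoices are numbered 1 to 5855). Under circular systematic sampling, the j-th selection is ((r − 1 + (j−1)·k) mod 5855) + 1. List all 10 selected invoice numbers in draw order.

Selection 1: 2878
Selection 2: 2878 + 393 = 3271
Selection 3: 3271 + 393 = 3664
Selection 4: 3664 + 393 = 4057
Selection 5: 4057 + 393 = 4450
Selection 6: 4450 + 393 = 4843
Selection 7: 4843 + 393 = 5236
Selection 8: 5236 + 393 = 5629
Selection 9: 5629 + 393 = 6022 → 6022 − 5855 = 167
Selection 10: 167 + 393 = 560

2878, 3271, 3664, 4057, 4450, 4843, 5236, 5629, 167, 560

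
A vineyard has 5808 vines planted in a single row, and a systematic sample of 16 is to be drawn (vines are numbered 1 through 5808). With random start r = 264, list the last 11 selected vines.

k = N/n = 5808/16 = 363
6th selection = 264 + 5×363 = 2079
7th: 2079 + 363 = 2442
8th: 2442 + 363 = 2805
9th: 2805 + 363 = 3168
10th: 3168 + 363 = 3531
11th: 3531 + 363 = 3894
12th: 3894 + 363 = 4257
13th: 4257 + 363 = 4620
14th: 4620 + 363 = 4983
15th: 4983 + 363 = 5346
16th: 5346 + 363 = 5709

2079, 2442, 2805, 3168, 3531, 3894, 4257, 4620, 4983, 5346, 5709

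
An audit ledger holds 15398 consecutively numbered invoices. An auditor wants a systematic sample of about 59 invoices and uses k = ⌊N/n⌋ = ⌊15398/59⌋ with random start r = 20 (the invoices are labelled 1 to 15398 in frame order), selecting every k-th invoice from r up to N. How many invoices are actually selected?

k = ⌊15398/59⌋ = 260
Achieved size = ⌊(15398 − 20)/260⌋ + 1 = ⌊15378/260⌋ + 1 = 59 + 1 = 60
(last selection: 20 + 59×260 = 15360 ≤ 15398; next would be 15620 > 15398)

60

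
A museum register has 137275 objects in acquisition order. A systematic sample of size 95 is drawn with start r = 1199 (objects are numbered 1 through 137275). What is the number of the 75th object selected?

k = 137275/95 = 1445
75th selection = r + (75−1)·k = 1199 + 74×1445 = 1199 + 106930 = 108129

108129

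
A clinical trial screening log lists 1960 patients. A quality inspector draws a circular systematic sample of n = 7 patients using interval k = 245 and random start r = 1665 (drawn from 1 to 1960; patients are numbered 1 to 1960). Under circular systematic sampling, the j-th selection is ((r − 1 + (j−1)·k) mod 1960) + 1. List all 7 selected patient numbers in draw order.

Selection 1: 1665
Selection 2: 1665 + 245 = 1910
Selection 3: 1910 + 245 = 2155 → 2155 − 1960 = 195
Selection 4: 195 + 245 = 440
Selection 5: 440 + 245 = 685
Selection 6: 685 + 245 = 930
Selection 7: 930 + 245 = 1175

1665, 1910, 195, 440, 685, 930, 1175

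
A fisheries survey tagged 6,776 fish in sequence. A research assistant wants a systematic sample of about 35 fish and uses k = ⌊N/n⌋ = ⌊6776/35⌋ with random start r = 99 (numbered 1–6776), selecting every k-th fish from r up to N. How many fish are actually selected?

35

k = ⌊6776/35⌋ = 193
Achieved size = ⌊(6776 − 99)/193⌋ + 1 = ⌊6677/193⌋ + 1 = 34 + 1 = 35
(last selection: 99 + 34×193 = 6661 ≤ 6776; next would be 6854 > 6776)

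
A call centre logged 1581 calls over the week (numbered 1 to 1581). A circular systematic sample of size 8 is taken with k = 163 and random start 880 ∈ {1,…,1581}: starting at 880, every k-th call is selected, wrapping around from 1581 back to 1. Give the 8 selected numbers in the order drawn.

880, 1043, 1206, 1369, 1532, 114, 277, 440

Selection 1: 880
Selection 2: 880 + 163 = 1043
Selection 3: 1043 + 163 = 1206
Selection 4: 1206 + 163 = 1369
Selection 5: 1369 + 163 = 1532
Selection 6: 1532 + 163 = 1695 → 1695 − 1581 = 114
Selection 7: 114 + 163 = 277
Selection 8: 277 + 163 = 440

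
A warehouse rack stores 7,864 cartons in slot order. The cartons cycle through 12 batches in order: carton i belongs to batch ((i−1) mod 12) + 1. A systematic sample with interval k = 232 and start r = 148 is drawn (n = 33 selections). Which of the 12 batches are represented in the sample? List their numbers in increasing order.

4, 8, 12

Consecutive selections differ by k = 232, so their batch numbers differ by 232 mod 12 = 4.
gcd(232, 12) = 4, so the sample visits 12/4 = 3 distinct residues mod 12.
Start 148 is batch 4; the batches hit are 4, 8, 12.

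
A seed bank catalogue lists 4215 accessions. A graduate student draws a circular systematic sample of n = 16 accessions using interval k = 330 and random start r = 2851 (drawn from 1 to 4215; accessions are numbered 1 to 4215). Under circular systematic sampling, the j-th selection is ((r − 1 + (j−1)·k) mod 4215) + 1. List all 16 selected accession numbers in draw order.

2851, 3181, 3511, 3841, 4171, 286, 616, 946, 1276, 1606, 1936, 2266, 2596, 2926, 3256, 3586

Selection 1: 2851
Selection 2: 2851 + 330 = 3181
Selection 3: 3181 + 330 = 3511
Selection 4: 3511 + 330 = 3841
Selection 5: 3841 + 330 = 4171
Selection 6: 4171 + 330 = 4501 → 4501 − 4215 = 286
Selection 7: 286 + 330 = 616
Selection 8: 616 + 330 = 946
Selection 9: 946 + 330 = 1276
Selection 10: 1276 + 330 = 1606
Selection 11: 1606 + 330 = 1936
Selection 12: 1936 + 330 = 2266
Selection 13: 2266 + 330 = 2596
Selection 14: 2596 + 330 = 2926
Selection 15: 2926 + 330 = 3256
Selection 16: 3256 + 330 = 3586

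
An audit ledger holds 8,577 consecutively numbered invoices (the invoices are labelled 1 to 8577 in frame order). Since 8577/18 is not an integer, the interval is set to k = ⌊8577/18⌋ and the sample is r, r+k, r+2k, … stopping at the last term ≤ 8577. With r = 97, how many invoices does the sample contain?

k = ⌊8577/18⌋ = 476
Achieved size = ⌊(8577 − 97)/476⌋ + 1 = ⌊8480/476⌋ + 1 = 17 + 1 = 18
(last selection: 97 + 17×476 = 8189 ≤ 8577; next would be 8665 > 8577)

18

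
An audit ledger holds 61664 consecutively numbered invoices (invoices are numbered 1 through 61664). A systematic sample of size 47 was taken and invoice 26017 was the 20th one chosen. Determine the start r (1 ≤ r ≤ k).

1089

k = 61664/47 = 1312
r = 26017 − (20−1)×1312 = 26017 − 24928 = 1089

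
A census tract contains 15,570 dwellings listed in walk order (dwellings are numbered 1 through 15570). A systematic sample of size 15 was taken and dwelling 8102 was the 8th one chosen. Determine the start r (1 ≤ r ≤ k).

k = 15570/15 = 1038
r = 8102 − (8−1)×1038 = 8102 − 7266 = 836

836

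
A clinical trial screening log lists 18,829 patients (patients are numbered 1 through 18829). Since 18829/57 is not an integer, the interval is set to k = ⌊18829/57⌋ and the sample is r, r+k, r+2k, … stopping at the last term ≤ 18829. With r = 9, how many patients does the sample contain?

58

k = ⌊18829/57⌋ = 330
Achieved size = ⌊(18829 − 9)/330⌋ + 1 = ⌊18820/330⌋ + 1 = 57 + 1 = 58
(last selection: 9 + 57×330 = 18819 ≤ 18829; next would be 19149 > 18829)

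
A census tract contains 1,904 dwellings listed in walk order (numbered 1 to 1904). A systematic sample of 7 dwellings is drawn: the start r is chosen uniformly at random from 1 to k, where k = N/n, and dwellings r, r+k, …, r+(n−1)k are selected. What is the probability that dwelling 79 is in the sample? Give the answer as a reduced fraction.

1/272

k = 1904/7 = 272.
Dwelling 79 is selected iff r ≡ 79 (mod 272); exactly one such r in {1,…,272}.
Inclusion probability = 1/272.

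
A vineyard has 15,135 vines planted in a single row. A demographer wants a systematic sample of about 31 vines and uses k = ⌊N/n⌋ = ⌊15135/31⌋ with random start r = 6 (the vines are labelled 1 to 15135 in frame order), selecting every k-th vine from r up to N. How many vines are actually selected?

32

k = ⌊15135/31⌋ = 488
Achieved size = ⌊(15135 − 6)/488⌋ + 1 = ⌊15129/488⌋ + 1 = 31 + 1 = 32
(last selection: 6 + 31×488 = 15134 ≤ 15135; next would be 15622 > 15135)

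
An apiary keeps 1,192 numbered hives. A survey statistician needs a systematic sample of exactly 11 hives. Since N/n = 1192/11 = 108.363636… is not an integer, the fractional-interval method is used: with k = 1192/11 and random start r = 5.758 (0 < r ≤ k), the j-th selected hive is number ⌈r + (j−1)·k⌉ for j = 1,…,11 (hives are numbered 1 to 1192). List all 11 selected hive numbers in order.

6, 115, 223, 331, 440, 548, 656, 765, 873, 982, 1090

j=1: r + 0k = 5.758 → ⌈·⌉ = 6
j=2: r + 1k = 114.121636… → ⌈·⌉ = 115
j=3: r + 2k = 222.485272… → ⌈·⌉ = 223
j=4: r + 3k = 330.848909… → ⌈·⌉ = 331
j=5: r + 4k = 439.212545… → ⌈·⌉ = 440
j=6: r + 5k = 547.576181… → ⌈·⌉ = 548
j=7: r + 6k = 655.939818… → ⌈·⌉ = 656
j=8: r + 7k = 764.303454… → ⌈·⌉ = 765
j=9: r + 8k = 872.667090… → ⌈·⌉ = 873
j=10: r + 9k = 981.030727… → ⌈·⌉ = 982
j=11: r + 10k = 1089.394363… → ⌈·⌉ = 1090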